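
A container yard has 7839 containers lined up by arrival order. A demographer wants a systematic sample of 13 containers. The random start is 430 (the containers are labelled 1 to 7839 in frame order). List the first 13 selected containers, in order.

430, 1033, 1636, 2239, 2842, 3445, 4048, 4651, 5254, 5857, 6460, 7063, 7666

k = N/n = 7839/13 = 603
container 1: 430
container 2: 430 + 603 = 1033
container 3: 1033 + 603 = 1636
container 4: 1636 + 603 = 2239
container 5: 2239 + 603 = 2842
container 6: 2842 + 603 = 3445
container 7: 3445 + 603 = 4048
container 8: 4048 + 603 = 4651
container 9: 4651 + 603 = 5254
container 10: 5254 + 603 = 5857
container 11: 5857 + 603 = 6460
container 12: 6460 + 603 = 7063
container 13: 7063 + 603 = 7666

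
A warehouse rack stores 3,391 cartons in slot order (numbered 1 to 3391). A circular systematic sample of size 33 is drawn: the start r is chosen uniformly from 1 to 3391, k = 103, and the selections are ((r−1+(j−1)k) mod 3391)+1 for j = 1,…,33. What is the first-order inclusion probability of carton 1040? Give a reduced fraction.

33/3391

For each position j, as r ranges over 1…3391 the j-th selection hits every carton exactly once, so carton 1040 is selected for exactly 33 of the 3391 starts.
Inclusion probability = 33/3391.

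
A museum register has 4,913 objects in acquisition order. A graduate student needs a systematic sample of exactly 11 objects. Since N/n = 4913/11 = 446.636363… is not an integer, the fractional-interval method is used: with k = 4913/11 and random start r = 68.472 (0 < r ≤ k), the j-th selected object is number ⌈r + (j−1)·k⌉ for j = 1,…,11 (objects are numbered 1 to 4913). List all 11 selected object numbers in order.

j=1: r + 0k = 68.472 → ⌈·⌉ = 69
j=2: r + 1k = 515.108363… → ⌈·⌉ = 516
j=3: r + 2k = 961.744727… → ⌈·⌉ = 962
j=4: r + 3k = 1408.381090… → ⌈·⌉ = 1409
j=5: r + 4k = 1855.017454… → ⌈·⌉ = 1856
j=6: r + 5k = 2301.653818… → ⌈·⌉ = 2302
j=7: r + 6k = 2748.290181… → ⌈·⌉ = 2749
j=8: r + 7k = 3194.926545… → ⌈·⌉ = 3195
j=9: r + 8k = 3641.562909… → ⌈·⌉ = 3642
j=10: r + 9k = 4088.199272… → ⌈·⌉ = 4089
j=11: r + 10k = 4534.835636… → ⌈·⌉ = 4535

69, 516, 962, 1409, 1856, 2302, 2749, 3195, 3642, 4089, 4535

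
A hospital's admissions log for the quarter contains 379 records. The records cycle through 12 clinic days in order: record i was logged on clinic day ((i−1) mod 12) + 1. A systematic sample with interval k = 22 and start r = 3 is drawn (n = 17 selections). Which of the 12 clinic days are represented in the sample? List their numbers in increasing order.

1, 3, 5, 7, 9, 11

Consecutive selections differ by k = 22, so their clinic day numbers differ by 22 mod 12 = 10.
gcd(22, 12) = 2, so the sample visits 12/2 = 6 distinct residues mod 12.
Start 3 is clinic day 3; the clinic days hit are 1, 3, 5, 7, 9, 11.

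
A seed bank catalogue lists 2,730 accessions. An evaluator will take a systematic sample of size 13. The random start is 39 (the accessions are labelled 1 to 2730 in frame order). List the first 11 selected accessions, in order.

k = N/n = 2730/13 = 210
accession 1: 39
accession 2: 39 + 210 = 249
accession 3: 249 + 210 = 459
accession 4: 459 + 210 = 669
accession 5: 669 + 210 = 879
accession 6: 879 + 210 = 1089
accession 7: 1089 + 210 = 1299
accession 8: 1299 + 210 = 1509
accession 9: 1509 + 210 = 1719
accession 10: 1719 + 210 = 1929
accession 11: 1929 + 210 = 2139

39, 249, 459, 669, 879, 1089, 1299, 1509, 1719, 1929, 2139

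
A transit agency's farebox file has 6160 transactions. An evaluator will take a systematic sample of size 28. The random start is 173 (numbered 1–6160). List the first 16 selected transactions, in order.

173, 393, 613, 833, 1053, 1273, 1493, 1713, 1933, 2153, 2373, 2593, 2813, 3033, 3253, 3473

k = N/n = 6160/28 = 220
transaction 1: 173
transaction 2: 173 + 220 = 393
transaction 3: 393 + 220 = 613
transaction 4: 613 + 220 = 833
transaction 5: 833 + 220 = 1053
transaction 6: 1053 + 220 = 1273
transaction 7: 1273 + 220 = 1493
transaction 8: 1493 + 220 = 1713
transaction 9: 1713 + 220 = 1933
transaction 10: 1933 + 220 = 2153
transaction 11: 2153 + 220 = 2373
transaction 12: 2373 + 220 = 2593
transaction 13: 2593 + 220 = 2813
transaction 14: 2813 + 220 = 3033
transaction 15: 3033 + 220 = 3253
transaction 16: 3253 + 220 = 3473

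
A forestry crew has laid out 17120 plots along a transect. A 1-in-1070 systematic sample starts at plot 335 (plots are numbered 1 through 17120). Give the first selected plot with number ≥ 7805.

k = 1070
Steps past start: ⌈(7805 − 335)/1070⌉ = ⌈7470/1070⌉ = 7
Selected plot: 335 + 7×1070 = 7825

7825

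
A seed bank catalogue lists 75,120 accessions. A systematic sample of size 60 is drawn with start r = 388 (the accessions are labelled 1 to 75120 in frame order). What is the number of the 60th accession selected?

74256

k = 75120/60 = 1252
60th selection = r + (60−1)·k = 388 + 59×1252 = 388 + 73868 = 74256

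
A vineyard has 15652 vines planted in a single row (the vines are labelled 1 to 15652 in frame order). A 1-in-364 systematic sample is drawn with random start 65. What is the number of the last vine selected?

k = 364
43rd selection = r + (43−1)·k = 65 + 42×364 = 65 + 15288 = 15353

15353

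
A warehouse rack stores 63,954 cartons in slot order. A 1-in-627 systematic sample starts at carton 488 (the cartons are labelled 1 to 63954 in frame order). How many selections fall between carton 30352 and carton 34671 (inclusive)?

k = 627
First selection ≥ 30352: 488 + ⌈(30352−488)/627⌉·627 = 488 + 48×627 = 30584
Last selection ≤ 34671: 488 + ⌊(34671−488)/627⌋·627 = 488 + 54×627 = 34346
Count = 54 − 48 + 1 = 7

7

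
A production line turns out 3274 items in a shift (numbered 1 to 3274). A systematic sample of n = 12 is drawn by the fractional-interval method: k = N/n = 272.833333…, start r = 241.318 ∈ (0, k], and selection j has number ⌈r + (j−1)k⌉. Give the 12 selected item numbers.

242, 515, 787, 1060, 1333, 1606, 1879, 2152, 2424, 2697, 2970, 3243

j=1: r + 0k = 241.318 → ⌈·⌉ = 242
j=2: r + 1k = 514.151333… → ⌈·⌉ = 515
j=3: r + 2k = 786.984666… → ⌈·⌉ = 787
j=4: r + 3k = 1059.818 → ⌈·⌉ = 1060
j=5: r + 4k = 1332.651333… → ⌈·⌉ = 1333
j=6: r + 5k = 1605.484666… → ⌈·⌉ = 1606
j=7: r + 6k = 1878.318 → ⌈·⌉ = 1879
j=8: r + 7k = 2151.151333… → ⌈·⌉ = 2152
j=9: r + 8k = 2423.984666… → ⌈·⌉ = 2424
j=10: r + 9k = 2696.818 → ⌈·⌉ = 2697
j=11: r + 10k = 2969.651333… → ⌈·⌉ = 2970
j=12: r + 11k = 3242.484666… → ⌈·⌉ = 3243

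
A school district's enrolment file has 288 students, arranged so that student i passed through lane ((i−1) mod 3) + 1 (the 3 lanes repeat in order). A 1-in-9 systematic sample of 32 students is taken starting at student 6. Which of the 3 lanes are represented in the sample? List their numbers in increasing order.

Consecutive selections differ by k = 9, so their lane numbers differ by 9 mod 3 = 0.
gcd(9, 3) = 3, so the sample visits 3/3 = 1 distinct residues mod 3.
Start 6 is lane 3; the lanes hit are 3.

3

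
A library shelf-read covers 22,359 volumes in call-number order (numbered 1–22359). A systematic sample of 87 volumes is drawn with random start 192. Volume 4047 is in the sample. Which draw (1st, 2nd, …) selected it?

k = 22359/87 = 257
position = (4047 − 192)/257 + 1 = 3855/257 + 1 = 15 + 1 = 16

16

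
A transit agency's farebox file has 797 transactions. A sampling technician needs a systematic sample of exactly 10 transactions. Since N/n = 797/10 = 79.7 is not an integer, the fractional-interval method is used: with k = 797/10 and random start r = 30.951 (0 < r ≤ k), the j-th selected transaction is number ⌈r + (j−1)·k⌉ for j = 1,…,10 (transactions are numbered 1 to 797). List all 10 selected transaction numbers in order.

j=1: r + 0k = 30.951 → ⌈·⌉ = 31
j=2: r + 1k = 110.651 → ⌈·⌉ = 111
j=3: r + 2k = 190.351 → ⌈·⌉ = 191
j=4: r + 3k = 270.051 → ⌈·⌉ = 271
j=5: r + 4k = 349.751 → ⌈·⌉ = 350
j=6: r + 5k = 429.451 → ⌈·⌉ = 430
j=7: r + 6k = 509.151 → ⌈·⌉ = 510
j=8: r + 7k = 588.851 → ⌈·⌉ = 589
j=9: r + 8k = 668.551 → ⌈·⌉ = 669
j=10: r + 9k = 748.251 → ⌈·⌉ = 749

31, 111, 191, 271, 350, 430, 510, 589, 669, 749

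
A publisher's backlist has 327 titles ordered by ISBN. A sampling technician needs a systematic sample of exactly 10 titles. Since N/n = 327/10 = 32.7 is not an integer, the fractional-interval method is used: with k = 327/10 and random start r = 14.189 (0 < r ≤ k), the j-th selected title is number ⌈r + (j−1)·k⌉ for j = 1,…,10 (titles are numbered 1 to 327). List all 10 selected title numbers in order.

15, 47, 80, 113, 145, 178, 211, 244, 276, 309

j=1: r + 0k = 14.189 → ⌈·⌉ = 15
j=2: r + 1k = 46.889 → ⌈·⌉ = 47
j=3: r + 2k = 79.589 → ⌈·⌉ = 80
j=4: r + 3k = 112.289 → ⌈·⌉ = 113
j=5: r + 4k = 144.989 → ⌈·⌉ = 145
j=6: r + 5k = 177.689 → ⌈·⌉ = 178
j=7: r + 6k = 210.389 → ⌈·⌉ = 211
j=8: r + 7k = 243.089 → ⌈·⌉ = 244
j=9: r + 8k = 275.789 → ⌈·⌉ = 276
j=10: r + 9k = 308.489 → ⌈·⌉ = 309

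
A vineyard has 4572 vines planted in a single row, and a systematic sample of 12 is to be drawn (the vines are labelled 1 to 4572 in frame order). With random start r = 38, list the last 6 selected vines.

k = N/n = 4572/12 = 381
7th selection = 38 + 6×381 = 2324
8th: 2324 + 381 = 2705
9th: 2705 + 381 = 3086
10th: 3086 + 381 = 3467
11th: 3467 + 381 = 3848
12th: 3848 + 381 = 4229

2324, 2705, 3086, 3467, 3848, 4229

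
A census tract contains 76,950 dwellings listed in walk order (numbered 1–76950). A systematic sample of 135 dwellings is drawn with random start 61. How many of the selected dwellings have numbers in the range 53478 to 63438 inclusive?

18

k = 76950/135 = 570
First selection ≥ 53478: 61 + ⌈(53478−61)/570⌉·570 = 61 + 94×570 = 53641
Last selection ≤ 63438: 61 + ⌊(63438−61)/570⌋·570 = 61 + 111×570 = 63331
Count = 111 − 94 + 1 = 18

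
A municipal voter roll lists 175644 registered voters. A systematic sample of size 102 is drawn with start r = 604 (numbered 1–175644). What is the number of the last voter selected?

174526

k = 175644/102 = 1722
102nd selection = r + (102−1)·k = 604 + 101×1722 = 604 + 173922 = 174526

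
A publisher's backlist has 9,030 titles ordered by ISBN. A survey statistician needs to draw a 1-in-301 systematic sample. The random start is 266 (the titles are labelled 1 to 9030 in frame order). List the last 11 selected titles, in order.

5985, 6286, 6587, 6888, 7189, 7490, 7791, 8092, 8393, 8694, 8995

20th selection = 266 + 19×301 = 5985
21st: 5985 + 301 = 6286
22nd: 6286 + 301 = 6587
23rd: 6587 + 301 = 6888
24th: 6888 + 301 = 7189
25th: 7189 + 301 = 7490
26th: 7490 + 301 = 7791
27th: 7791 + 301 = 8092
28th: 8092 + 301 = 8393
29th: 8393 + 301 = 8694
30th: 8694 + 301 = 8995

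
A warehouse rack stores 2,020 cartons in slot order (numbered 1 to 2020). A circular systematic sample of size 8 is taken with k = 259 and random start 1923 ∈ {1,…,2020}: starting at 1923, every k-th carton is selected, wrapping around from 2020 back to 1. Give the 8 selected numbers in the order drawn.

1923, 162, 421, 680, 939, 1198, 1457, 1716

Selection 1: 1923
Selection 2: 1923 + 259 = 2182 → 2182 − 2020 = 162
Selection 3: 162 + 259 = 421
Selection 4: 421 + 259 = 680
Selection 5: 680 + 259 = 939
Selection 6: 939 + 259 = 1198
Selection 7: 1198 + 259 = 1457
Selection 8: 1457 + 259 = 1716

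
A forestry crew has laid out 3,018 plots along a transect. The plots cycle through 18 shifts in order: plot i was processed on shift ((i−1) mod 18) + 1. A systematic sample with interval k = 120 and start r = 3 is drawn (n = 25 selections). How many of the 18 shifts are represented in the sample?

Consecutive selections differ by k = 120, so their shift numbers differ by 120 mod 18 = 12.
gcd(120, 18) = 6, so the sample visits 18/6 = 3 distinct residues mod 18.
Start 3 is shift 3; the shifts hit are 3, 9, 15.

3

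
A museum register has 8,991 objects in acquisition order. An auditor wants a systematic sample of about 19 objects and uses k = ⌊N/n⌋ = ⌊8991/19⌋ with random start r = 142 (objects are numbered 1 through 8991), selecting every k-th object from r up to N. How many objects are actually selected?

k = ⌊8991/19⌋ = 473
Achieved size = ⌊(8991 − 142)/473⌋ + 1 = ⌊8849/473⌋ + 1 = 18 + 1 = 19
(last selection: 142 + 18×473 = 8656 ≤ 8991; next would be 9129 > 8991)

19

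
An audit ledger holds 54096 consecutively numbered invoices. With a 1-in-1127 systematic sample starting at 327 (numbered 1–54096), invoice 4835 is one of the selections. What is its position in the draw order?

5

k = 1127
position = (4835 − 327)/1127 + 1 = 4508/1127 + 1 = 4 + 1 = 5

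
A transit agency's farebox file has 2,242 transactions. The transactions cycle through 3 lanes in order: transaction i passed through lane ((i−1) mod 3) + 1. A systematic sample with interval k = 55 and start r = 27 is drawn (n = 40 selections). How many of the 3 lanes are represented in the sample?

3

Consecutive selections differ by k = 55, so their lane numbers differ by 55 mod 3 = 1.
gcd(55, 3) = 1, so the sample visits 3/1 = 3 distinct residues mod 3.
Start 27 is lane 3; the lanes hit are 1, 2, 3.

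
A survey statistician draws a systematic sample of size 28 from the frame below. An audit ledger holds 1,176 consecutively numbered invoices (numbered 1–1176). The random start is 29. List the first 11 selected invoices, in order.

k = N/n = 1176/28 = 42
invoice 1: 29
invoice 2: 29 + 42 = 71
invoice 3: 71 + 42 = 113
invoice 4: 113 + 42 = 155
invoice 5: 155 + 42 = 197
invoice 6: 197 + 42 = 239
invoice 7: 239 + 42 = 281
invoice 8: 281 + 42 = 323
invoice 9: 323 + 42 = 365
invoice 10: 365 + 42 = 407
invoice 11: 407 + 42 = 449

29, 71, 113, 155, 197, 239, 281, 323, 365, 407, 449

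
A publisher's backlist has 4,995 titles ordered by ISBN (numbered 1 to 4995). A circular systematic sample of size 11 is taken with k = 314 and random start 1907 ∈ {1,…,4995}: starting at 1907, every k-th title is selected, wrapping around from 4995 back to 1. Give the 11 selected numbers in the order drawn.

Selection 1: 1907
Selection 2: 1907 + 314 = 2221
Selection 3: 2221 + 314 = 2535
Selection 4: 2535 + 314 = 2849
Selection 5: 2849 + 314 = 3163
Selection 6: 3163 + 314 = 3477
Selection 7: 3477 + 314 = 3791
Selection 8: 3791 + 314 = 4105
Selection 9: 4105 + 314 = 4419
Selection 10: 4419 + 314 = 4733
Selection 11: 4733 + 314 = 5047 → 5047 − 4995 = 52

1907, 2221, 2535, 2849, 3163, 3477, 3791, 4105, 4419, 4733, 52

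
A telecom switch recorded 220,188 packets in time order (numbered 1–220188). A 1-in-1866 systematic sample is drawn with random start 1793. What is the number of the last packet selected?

k = 1866
118th selection = r + (118−1)·k = 1793 + 117×1866 = 1793 + 218322 = 220115

220115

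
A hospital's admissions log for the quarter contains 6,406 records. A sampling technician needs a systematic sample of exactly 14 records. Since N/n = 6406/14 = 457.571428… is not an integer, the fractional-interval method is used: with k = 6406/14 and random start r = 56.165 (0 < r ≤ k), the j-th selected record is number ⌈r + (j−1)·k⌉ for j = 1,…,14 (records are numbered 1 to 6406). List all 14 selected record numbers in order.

57, 514, 972, 1429, 1887, 2345, 2802, 3260, 3717, 4175, 4632, 5090, 5548, 6005

j=1: r + 0k = 56.165 → ⌈·⌉ = 57
j=2: r + 1k = 513.736428… → ⌈·⌉ = 514
j=3: r + 2k = 971.307857… → ⌈·⌉ = 972
j=4: r + 3k = 1428.879285… → ⌈·⌉ = 1429
j=5: r + 4k = 1886.450714… → ⌈·⌉ = 1887
j=6: r + 5k = 2344.022142… → ⌈·⌉ = 2345
j=7: r + 6k = 2801.593571… → ⌈·⌉ = 2802
j=8: r + 7k = 3259.165 → ⌈·⌉ = 3260
j=9: r + 8k = 3716.736428… → ⌈·⌉ = 3717
j=10: r + 9k = 4174.307857… → ⌈·⌉ = 4175
j=11: r + 10k = 4631.879285… → ⌈·⌉ = 4632
j=12: r + 11k = 5089.450714… → ⌈·⌉ = 5090
j=13: r + 12k = 5547.022142… → ⌈·⌉ = 5548
j=14: r + 13k = 6004.593571… → ⌈·⌉ = 6005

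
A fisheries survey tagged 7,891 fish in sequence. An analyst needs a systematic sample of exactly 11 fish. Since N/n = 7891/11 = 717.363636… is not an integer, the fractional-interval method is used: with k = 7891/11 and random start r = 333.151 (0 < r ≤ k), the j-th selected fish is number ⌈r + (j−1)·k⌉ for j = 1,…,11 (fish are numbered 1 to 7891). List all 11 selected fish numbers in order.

j=1: r + 0k = 333.151 → ⌈·⌉ = 334
j=2: r + 1k = 1050.514636… → ⌈·⌉ = 1051
j=3: r + 2k = 1767.878272… → ⌈·⌉ = 1768
j=4: r + 3k = 2485.241909… → ⌈·⌉ = 2486
j=5: r + 4k = 3202.605545… → ⌈·⌉ = 3203
j=6: r + 5k = 3919.969181… → ⌈·⌉ = 3920
j=7: r + 6k = 4637.332818… → ⌈·⌉ = 4638
j=8: r + 7k = 5354.696454… → ⌈·⌉ = 5355
j=9: r + 8k = 6072.060090… → ⌈·⌉ = 6073
j=10: r + 9k = 6789.423727… → ⌈·⌉ = 6790
j=11: r + 10k = 7506.787363… → ⌈·⌉ = 7507

334, 1051, 1768, 2486, 3203, 3920, 4638, 5355, 6073, 6790, 7507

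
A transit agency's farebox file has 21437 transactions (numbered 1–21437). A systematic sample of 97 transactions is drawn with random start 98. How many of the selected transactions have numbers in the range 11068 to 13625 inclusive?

12

k = 21437/97 = 221
First selection ≥ 11068: 98 + ⌈(11068−98)/221⌉·221 = 98 + 50×221 = 11148
Last selection ≤ 13625: 98 + ⌊(13625−98)/221⌋·221 = 98 + 61×221 = 13579
Count = 61 − 50 + 1 = 12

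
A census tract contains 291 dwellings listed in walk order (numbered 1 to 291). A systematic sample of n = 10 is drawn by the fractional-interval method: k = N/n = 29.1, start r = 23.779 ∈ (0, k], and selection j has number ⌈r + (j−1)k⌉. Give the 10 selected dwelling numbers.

24, 53, 82, 112, 141, 170, 199, 228, 257, 286

j=1: r + 0k = 23.779 → ⌈·⌉ = 24
j=2: r + 1k = 52.879 → ⌈·⌉ = 53
j=3: r + 2k = 81.979 → ⌈·⌉ = 82
j=4: r + 3k = 111.079 → ⌈·⌉ = 112
j=5: r + 4k = 140.179 → ⌈·⌉ = 141
j=6: r + 5k = 169.279 → ⌈·⌉ = 170
j=7: r + 6k = 198.379 → ⌈·⌉ = 199
j=8: r + 7k = 227.479 → ⌈·⌉ = 228
j=9: r + 8k = 256.579 → ⌈·⌉ = 257
j=10: r + 9k = 285.679 → ⌈·⌉ = 286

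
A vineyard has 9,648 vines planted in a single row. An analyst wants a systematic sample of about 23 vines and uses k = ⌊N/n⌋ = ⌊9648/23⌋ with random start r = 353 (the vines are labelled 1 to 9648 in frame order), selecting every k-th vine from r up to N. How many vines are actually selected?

k = ⌊9648/23⌋ = 419
Achieved size = ⌊(9648 − 353)/419⌋ + 1 = ⌊9295/419⌋ + 1 = 22 + 1 = 23
(last selection: 353 + 22×419 = 9571 ≤ 9648; next would be 9990 > 9648)

23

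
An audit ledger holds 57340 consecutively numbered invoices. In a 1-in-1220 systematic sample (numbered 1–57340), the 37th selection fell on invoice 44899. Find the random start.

k = 1220
r = 44899 − (37−1)×1220 = 44899 − 43920 = 979

979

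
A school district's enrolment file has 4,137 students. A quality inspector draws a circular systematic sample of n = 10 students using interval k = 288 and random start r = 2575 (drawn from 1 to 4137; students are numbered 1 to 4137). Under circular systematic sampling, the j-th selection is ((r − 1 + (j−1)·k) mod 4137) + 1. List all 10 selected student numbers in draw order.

Selection 1: 2575
Selection 2: 2575 + 288 = 2863
Selection 3: 2863 + 288 = 3151
Selection 4: 3151 + 288 = 3439
Selection 5: 3439 + 288 = 3727
Selection 6: 3727 + 288 = 4015
Selection 7: 4015 + 288 = 4303 → 4303 − 4137 = 166
Selection 8: 166 + 288 = 454
Selection 9: 454 + 288 = 742
Selection 10: 742 + 288 = 1030

2575, 2863, 3151, 3439, 3727, 4015, 166, 454, 742, 1030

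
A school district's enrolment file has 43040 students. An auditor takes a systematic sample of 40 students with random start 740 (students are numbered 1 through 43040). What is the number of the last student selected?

k = 43040/40 = 1076
40th selection = r + (40−1)·k = 740 + 39×1076 = 740 + 41964 = 42704

42704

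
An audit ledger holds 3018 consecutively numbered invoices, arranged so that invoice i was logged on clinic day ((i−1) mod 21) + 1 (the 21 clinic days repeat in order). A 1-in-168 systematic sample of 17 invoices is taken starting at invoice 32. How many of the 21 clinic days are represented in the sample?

1

Consecutive selections differ by k = 168, so their clinic day numbers differ by 168 mod 21 = 0.
gcd(168, 21) = 21, so the sample visits 21/21 = 1 distinct residues mod 21.
Start 32 is clinic day 11; the clinic days hit are 11.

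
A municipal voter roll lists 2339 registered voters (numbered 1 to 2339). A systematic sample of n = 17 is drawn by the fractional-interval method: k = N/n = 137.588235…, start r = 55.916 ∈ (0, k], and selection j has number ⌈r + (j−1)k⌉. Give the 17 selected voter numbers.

j=1: r + 0k = 55.916 → ⌈·⌉ = 56
j=2: r + 1k = 193.504235… → ⌈·⌉ = 194
j=3: r + 2k = 331.092470… → ⌈·⌉ = 332
j=4: r + 3k = 468.680705… → ⌈·⌉ = 469
j=5: r + 4k = 606.268941… → ⌈·⌉ = 607
j=6: r + 5k = 743.857176… → ⌈·⌉ = 744
j=7: r + 6k = 881.445411… → ⌈·⌉ = 882
j=8: r + 7k = 1019.033647… → ⌈·⌉ = 1020
j=9: r + 8k = 1156.621882… → ⌈·⌉ = 1157
j=10: r + 9k = 1294.210117… → ⌈·⌉ = 1295
j=11: r + 10k = 1431.798352… → ⌈·⌉ = 1432
j=12: r + 11k = 1569.386588… → ⌈·⌉ = 1570
j=13: r + 12k = 1706.974823… → ⌈·⌉ = 1707
j=14: r + 13k = 1844.563058… → ⌈·⌉ = 1845
j=15: r + 14k = 1982.151294… → ⌈·⌉ = 1983
j=16: r + 15k = 2119.739529… → ⌈·⌉ = 2120
j=17: r + 16k = 2257.327764… → ⌈·⌉ = 2258

56, 194, 332, 469, 607, 744, 882, 1020, 1157, 1295, 1432, 1570, 1707, 1845, 1983, 2120, 2258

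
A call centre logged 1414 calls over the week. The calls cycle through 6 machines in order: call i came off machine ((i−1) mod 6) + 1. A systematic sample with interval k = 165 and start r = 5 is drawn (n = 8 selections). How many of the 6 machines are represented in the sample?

Consecutive selections differ by k = 165, so their machine numbers differ by 165 mod 6 = 3.
gcd(165, 6) = 3, so the sample visits 6/3 = 2 distinct residues mod 6.
Start 5 is machine 5; the machines hit are 2, 5.

2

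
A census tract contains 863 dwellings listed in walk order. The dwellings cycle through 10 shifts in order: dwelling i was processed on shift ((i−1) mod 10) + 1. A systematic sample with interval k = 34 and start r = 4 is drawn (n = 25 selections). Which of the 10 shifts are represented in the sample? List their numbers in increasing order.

Consecutive selections differ by k = 34, so their shift numbers differ by 34 mod 10 = 4.
gcd(34, 10) = 2, so the sample visits 10/2 = 5 distinct residues mod 10.
Start 4 is shift 4; the shifts hit are 2, 4, 6, 8, 10.

2, 4, 6, 8, 10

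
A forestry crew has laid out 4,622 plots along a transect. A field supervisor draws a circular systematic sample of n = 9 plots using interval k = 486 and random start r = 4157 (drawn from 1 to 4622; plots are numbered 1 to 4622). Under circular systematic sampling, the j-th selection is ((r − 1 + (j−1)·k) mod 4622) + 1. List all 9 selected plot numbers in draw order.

4157, 21, 507, 993, 1479, 1965, 2451, 2937, 3423

Selection 1: 4157
Selection 2: 4157 + 486 = 4643 → 4643 − 4622 = 21
Selection 3: 21 + 486 = 507
Selection 4: 507 + 486 = 993
Selection 5: 993 + 486 = 1479
Selection 6: 1479 + 486 = 1965
Selection 7: 1965 + 486 = 2451
Selection 8: 2451 + 486 = 2937
Selection 9: 2937 + 486 = 3423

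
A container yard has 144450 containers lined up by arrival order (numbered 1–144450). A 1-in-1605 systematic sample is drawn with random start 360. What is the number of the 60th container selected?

k = 1605
60th selection = r + (60−1)·k = 360 + 59×1605 = 360 + 94695 = 95055

95055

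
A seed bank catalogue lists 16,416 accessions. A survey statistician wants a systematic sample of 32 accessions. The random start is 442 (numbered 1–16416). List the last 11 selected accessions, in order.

11215, 11728, 12241, 12754, 13267, 13780, 14293, 14806, 15319, 15832, 16345

k = N/n = 16416/32 = 513
22nd selection = 442 + 21×513 = 11215
23rd: 11215 + 513 = 11728
24th: 11728 + 513 = 12241
25th: 12241 + 513 = 12754
26th: 12754 + 513 = 13267
27th: 13267 + 513 = 13780
28th: 13780 + 513 = 14293
29th: 14293 + 513 = 14806
30th: 14806 + 513 = 15319
31st: 15319 + 513 = 15832
32nd: 15832 + 513 = 16345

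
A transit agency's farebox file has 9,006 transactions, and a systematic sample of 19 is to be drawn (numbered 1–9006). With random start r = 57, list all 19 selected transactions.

k = N/n = 9006/19 = 474
transaction 1: 57
transaction 2: 57 + 474 = 531
transaction 3: 531 + 474 = 1005
transaction 4: 1005 + 474 = 1479
transaction 5: 1479 + 474 = 1953
transaction 6: 1953 + 474 = 2427
transaction 7: 2427 + 474 = 2901
transaction 8: 2901 + 474 = 3375
transaction 9: 3375 + 474 = 3849
transaction 10: 3849 + 474 = 4323
transaction 11: 4323 + 474 = 4797
transaction 12: 4797 + 474 = 5271
transaction 13: 5271 + 474 = 5745
transaction 14: 5745 + 474 = 6219
transaction 15: 6219 + 474 = 6693
transaction 16: 6693 + 474 = 7167
transaction 17: 7167 + 474 = 7641
transaction 18: 7641 + 474 = 8115
transaction 19: 8115 + 474 = 8589

57, 531, 1005, 1479, 1953, 2427, 2901, 3375, 3849, 4323, 4797, 5271, 5745, 6219, 6693, 7167, 7641, 8115, 8589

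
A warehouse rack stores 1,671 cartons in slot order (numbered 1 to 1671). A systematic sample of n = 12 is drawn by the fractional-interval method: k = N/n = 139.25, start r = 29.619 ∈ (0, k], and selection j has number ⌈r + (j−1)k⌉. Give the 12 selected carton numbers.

j=1: r + 0k = 29.619 → ⌈·⌉ = 30
j=2: r + 1k = 168.869 → ⌈·⌉ = 169
j=3: r + 2k = 308.119 → ⌈·⌉ = 309
j=4: r + 3k = 447.369 → ⌈·⌉ = 448
j=5: r + 4k = 586.619 → ⌈·⌉ = 587
j=6: r + 5k = 725.869 → ⌈·⌉ = 726
j=7: r + 6k = 865.119 → ⌈·⌉ = 866
j=8: r + 7k = 1004.369 → ⌈·⌉ = 1005
j=9: r + 8k = 1143.619 → ⌈·⌉ = 1144
j=10: r + 9k = 1282.869 → ⌈·⌉ = 1283
j=11: r + 10k = 1422.119 → ⌈·⌉ = 1423
j=12: r + 11k = 1561.369 → ⌈·⌉ = 1562

30, 169, 309, 448, 587, 726, 866, 1005, 1144, 1283, 1423, 1562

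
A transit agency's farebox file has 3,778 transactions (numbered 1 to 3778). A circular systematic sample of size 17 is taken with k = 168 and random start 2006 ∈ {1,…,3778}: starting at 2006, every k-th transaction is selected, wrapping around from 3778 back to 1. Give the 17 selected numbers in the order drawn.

Selection 1: 2006
Selection 2: 2006 + 168 = 2174
Selection 3: 2174 + 168 = 2342
Selection 4: 2342 + 168 = 2510
Selection 5: 2510 + 168 = 2678
Selection 6: 2678 + 168 = 2846
Selection 7: 2846 + 168 = 3014
Selection 8: 3014 + 168 = 3182
Selection 9: 3182 + 168 = 3350
Selection 10: 3350 + 168 = 3518
Selection 11: 3518 + 168 = 3686
Selection 12: 3686 + 168 = 3854 → 3854 − 3778 = 76
Selection 13: 76 + 168 = 244
Selection 14: 244 + 168 = 412
Selection 15: 412 + 168 = 580
Selection 16: 580 + 168 = 748
Selection 17: 748 + 168 = 916

2006, 2174, 2342, 2510, 2678, 2846, 3014, 3182, 3350, 3518, 3686, 76, 244, 412, 580, 748, 916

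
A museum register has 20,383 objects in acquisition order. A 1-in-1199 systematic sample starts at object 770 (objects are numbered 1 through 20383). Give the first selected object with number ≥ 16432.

17556

k = 1199
Steps past start: ⌈(16432 − 770)/1199⌉ = ⌈15662/1199⌉ = 14
Selected object: 770 + 14×1199 = 17556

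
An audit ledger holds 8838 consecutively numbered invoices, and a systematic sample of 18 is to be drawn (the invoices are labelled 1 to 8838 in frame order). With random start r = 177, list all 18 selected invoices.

k = N/n = 8838/18 = 491
invoice 1: 177
invoice 2: 177 + 491 = 668
invoice 3: 668 + 491 = 1159
invoice 4: 1159 + 491 = 1650
invoice 5: 1650 + 491 = 2141
invoice 6: 2141 + 491 = 2632
invoice 7: 2632 + 491 = 3123
invoice 8: 3123 + 491 = 3614
invoice 9: 3614 + 491 = 4105
invoice 10: 4105 + 491 = 4596
invoice 11: 4596 + 491 = 5087
invoice 12: 5087 + 491 = 5578
invoice 13: 5578 + 491 = 6069
invoice 14: 6069 + 491 = 6560
invoice 15: 6560 + 491 = 7051
invoice 16: 7051 + 491 = 7542
invoice 17: 7542 + 491 = 8033
invoice 18: 8033 + 491 = 8524

177, 668, 1159, 1650, 2141, 2632, 3123, 3614, 4105, 4596, 5087, 5578, 6069, 6560, 7051, 7542, 8033, 8524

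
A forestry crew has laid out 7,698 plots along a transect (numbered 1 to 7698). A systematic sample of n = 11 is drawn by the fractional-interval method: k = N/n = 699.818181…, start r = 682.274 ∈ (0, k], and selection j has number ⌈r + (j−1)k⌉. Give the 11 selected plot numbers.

683, 1383, 2082, 2782, 3482, 4182, 4882, 5582, 6281, 6981, 7681

j=1: r + 0k = 682.274 → ⌈·⌉ = 683
j=2: r + 1k = 1382.092181… → ⌈·⌉ = 1383
j=3: r + 2k = 2081.910363… → ⌈·⌉ = 2082
j=4: r + 3k = 2781.728545… → ⌈·⌉ = 2782
j=5: r + 4k = 3481.546727… → ⌈·⌉ = 3482
j=6: r + 5k = 4181.364909… → ⌈·⌉ = 4182
j=7: r + 6k = 4881.183090… → ⌈·⌉ = 4882
j=8: r + 7k = 5581.001272… → ⌈·⌉ = 5582
j=9: r + 8k = 6280.819454… → ⌈·⌉ = 6281
j=10: r + 9k = 6980.637636… → ⌈·⌉ = 6981
j=11: r + 10k = 7680.455818… → ⌈·⌉ = 7681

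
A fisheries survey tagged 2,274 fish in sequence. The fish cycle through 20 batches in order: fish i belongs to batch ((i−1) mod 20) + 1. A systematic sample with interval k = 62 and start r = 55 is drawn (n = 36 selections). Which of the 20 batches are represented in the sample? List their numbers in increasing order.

Consecutive selections differ by k = 62, so their batch numbers differ by 62 mod 20 = 2.
gcd(62, 20) = 2, so the sample visits 20/2 = 10 distinct residues mod 20.
Start 55 is batch 15; the batches hit are 1, 3, 5, 7, 9, 11, 13, 15, 17, 19.

1, 3, 5, 7, 9, 11, 13, 15, 17, 19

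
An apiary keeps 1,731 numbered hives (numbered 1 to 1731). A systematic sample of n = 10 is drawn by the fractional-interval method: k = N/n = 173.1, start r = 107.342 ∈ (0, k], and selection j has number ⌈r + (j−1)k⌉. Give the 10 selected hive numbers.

j=1: r + 0k = 107.342 → ⌈·⌉ = 108
j=2: r + 1k = 280.442 → ⌈·⌉ = 281
j=3: r + 2k = 453.542 → ⌈·⌉ = 454
j=4: r + 3k = 626.642 → ⌈·⌉ = 627
j=5: r + 4k = 799.742 → ⌈·⌉ = 800
j=6: r + 5k = 972.842 → ⌈·⌉ = 973
j=7: r + 6k = 1145.942 → ⌈·⌉ = 1146
j=8: r + 7k = 1319.042 → ⌈·⌉ = 1320
j=9: r + 8k = 1492.142 → ⌈·⌉ = 1493
j=10: r + 9k = 1665.242 → ⌈·⌉ = 1666

108, 281, 454, 627, 800, 973, 1146, 1320, 1493, 1666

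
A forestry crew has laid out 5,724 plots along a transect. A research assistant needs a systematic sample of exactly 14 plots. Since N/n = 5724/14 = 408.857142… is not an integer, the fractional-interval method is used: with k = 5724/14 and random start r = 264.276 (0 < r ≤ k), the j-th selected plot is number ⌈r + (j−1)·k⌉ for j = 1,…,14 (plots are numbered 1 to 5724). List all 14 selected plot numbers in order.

j=1: r + 0k = 264.276 → ⌈·⌉ = 265
j=2: r + 1k = 673.133142… → ⌈·⌉ = 674
j=3: r + 2k = 1081.990285… → ⌈·⌉ = 1082
j=4: r + 3k = 1490.847428… → ⌈·⌉ = 1491
j=5: r + 4k = 1899.704571… → ⌈·⌉ = 1900
j=6: r + 5k = 2308.561714… → ⌈·⌉ = 2309
j=7: r + 6k = 2717.418857… → ⌈·⌉ = 2718
j=8: r + 7k = 3126.276 → ⌈·⌉ = 3127
j=9: r + 8k = 3535.133142… → ⌈·⌉ = 3536
j=10: r + 9k = 3943.990285… → ⌈·⌉ = 3944
j=11: r + 10k = 4352.847428… → ⌈·⌉ = 4353
j=12: r + 11k = 4761.704571… → ⌈·⌉ = 4762
j=13: r + 12k = 5170.561714… → ⌈·⌉ = 5171
j=14: r + 13k = 5579.418857… → ⌈·⌉ = 5580

265, 674, 1082, 1491, 1900, 2309, 2718, 3127, 3536, 3944, 4353, 4762, 5171, 5580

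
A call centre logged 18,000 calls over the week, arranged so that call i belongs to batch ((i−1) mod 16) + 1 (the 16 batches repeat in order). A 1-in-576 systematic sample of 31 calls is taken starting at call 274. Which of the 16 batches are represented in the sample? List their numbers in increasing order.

Consecutive selections differ by k = 576, so their batch numbers differ by 576 mod 16 = 0.
gcd(576, 16) = 16, so the sample visits 16/16 = 1 distinct residues mod 16.
Start 274 is batch 2; the batches hit are 2.

2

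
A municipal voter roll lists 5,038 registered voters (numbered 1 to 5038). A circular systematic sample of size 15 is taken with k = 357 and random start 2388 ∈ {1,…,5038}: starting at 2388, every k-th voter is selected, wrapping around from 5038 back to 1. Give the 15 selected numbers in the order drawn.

Selection 1: 2388
Selection 2: 2388 + 357 = 2745
Selection 3: 2745 + 357 = 3102
Selection 4: 3102 + 357 = 3459
Selection 5: 3459 + 357 = 3816
Selection 6: 3816 + 357 = 4173
Selection 7: 4173 + 357 = 4530
Selection 8: 4530 + 357 = 4887
Selection 9: 4887 + 357 = 5244 → 5244 − 5038 = 206
Selection 10: 206 + 357 = 563
Selection 11: 563 + 357 = 920
Selection 12: 920 + 357 = 1277
Selection 13: 1277 + 357 = 1634
Selection 14: 1634 + 357 = 1991
Selection 15: 1991 + 357 = 2348

2388, 2745, 3102, 3459, 3816, 4173, 4530, 4887, 206, 563, 920, 1277, 1634, 1991, 2348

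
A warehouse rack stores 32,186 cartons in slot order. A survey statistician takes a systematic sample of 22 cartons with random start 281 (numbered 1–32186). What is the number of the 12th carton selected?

k = 32186/22 = 1463
12th selection = r + (12−1)·k = 281 + 11×1463 = 281 + 16093 = 16374

16374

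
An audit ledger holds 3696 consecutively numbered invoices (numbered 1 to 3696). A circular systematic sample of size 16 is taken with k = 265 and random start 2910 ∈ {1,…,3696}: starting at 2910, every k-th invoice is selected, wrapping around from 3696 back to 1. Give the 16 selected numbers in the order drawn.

Selection 1: 2910
Selection 2: 2910 + 265 = 3175
Selection 3: 3175 + 265 = 3440
Selection 4: 3440 + 265 = 3705 → 3705 − 3696 = 9
Selection 5: 9 + 265 = 274
Selection 6: 274 + 265 = 539
Selection 7: 539 + 265 = 804
Selection 8: 804 + 265 = 1069
Selection 9: 1069 + 265 = 1334
Selection 10: 1334 + 265 = 1599
Selection 11: 1599 + 265 = 1864
Selection 12: 1864 + 265 = 2129
Selection 13: 2129 + 265 = 2394
Selection 14: 2394 + 265 = 2659
Selection 15: 2659 + 265 = 2924
Selection 16: 2924 + 265 = 3189

2910, 3175, 3440, 9, 274, 539, 804, 1069, 1334, 1599, 1864, 2129, 2394, 2659, 2924, 3189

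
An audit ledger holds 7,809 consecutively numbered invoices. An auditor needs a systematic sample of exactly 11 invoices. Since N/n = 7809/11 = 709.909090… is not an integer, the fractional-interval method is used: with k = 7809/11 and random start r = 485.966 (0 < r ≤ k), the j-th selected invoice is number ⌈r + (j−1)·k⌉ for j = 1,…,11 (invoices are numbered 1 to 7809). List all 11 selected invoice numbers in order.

j=1: r + 0k = 485.966 → ⌈·⌉ = 486
j=2: r + 1k = 1195.875090… → ⌈·⌉ = 1196
j=3: r + 2k = 1905.784181… → ⌈·⌉ = 1906
j=4: r + 3k = 2615.693272… → ⌈·⌉ = 2616
j=5: r + 4k = 3325.602363… → ⌈·⌉ = 3326
j=6: r + 5k = 4035.511454… → ⌈·⌉ = 4036
j=7: r + 6k = 4745.420545… → ⌈·⌉ = 4746
j=8: r + 7k = 5455.329636… → ⌈·⌉ = 5456
j=9: r + 8k = 6165.238727… → ⌈·⌉ = 6166
j=10: r + 9k = 6875.147818… → ⌈·⌉ = 6876
j=11: r + 10k = 7585.056909… → ⌈·⌉ = 7586

486, 1196, 1906, 2616, 3326, 4036, 4746, 5456, 6166, 6876, 7586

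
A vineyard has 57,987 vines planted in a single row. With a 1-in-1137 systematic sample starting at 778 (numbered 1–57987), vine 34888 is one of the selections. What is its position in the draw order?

31

k = 1137
position = (34888 − 778)/1137 + 1 = 34110/1137 + 1 = 30 + 1 = 31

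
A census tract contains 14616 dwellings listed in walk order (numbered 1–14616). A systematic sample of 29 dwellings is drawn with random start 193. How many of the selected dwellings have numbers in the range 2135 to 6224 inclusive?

k = 14616/29 = 504
First selection ≥ 2135: 193 + ⌈(2135−193)/504⌉·504 = 193 + 4×504 = 2209
Last selection ≤ 6224: 193 + ⌊(6224−193)/504⌋·504 = 193 + 11×504 = 5737
Count = 11 − 4 + 1 = 8

8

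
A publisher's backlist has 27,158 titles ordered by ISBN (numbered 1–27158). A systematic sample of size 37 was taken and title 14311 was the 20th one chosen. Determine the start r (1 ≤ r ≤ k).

365

k = 27158/37 = 734
r = 14311 − (20−1)×734 = 14311 − 13946 = 365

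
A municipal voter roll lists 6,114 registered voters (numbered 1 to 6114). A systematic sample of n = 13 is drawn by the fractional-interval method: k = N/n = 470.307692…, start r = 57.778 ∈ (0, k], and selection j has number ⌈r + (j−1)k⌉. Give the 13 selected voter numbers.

58, 529, 999, 1469, 1940, 2410, 2880, 3350, 3821, 4291, 4761, 5232, 5702

j=1: r + 0k = 57.778 → ⌈·⌉ = 58
j=2: r + 1k = 528.085692… → ⌈·⌉ = 529
j=3: r + 2k = 998.393384… → ⌈·⌉ = 999
j=4: r + 3k = 1468.701076… → ⌈·⌉ = 1469
j=5: r + 4k = 1939.008769… → ⌈·⌉ = 1940
j=6: r + 5k = 2409.316461… → ⌈·⌉ = 2410
j=7: r + 6k = 2879.624153… → ⌈·⌉ = 2880
j=8: r + 7k = 3349.931846… → ⌈·⌉ = 3350
j=9: r + 8k = 3820.239538… → ⌈·⌉ = 3821
j=10: r + 9k = 4290.547230… → ⌈·⌉ = 4291
j=11: r + 10k = 4760.854923… → ⌈·⌉ = 4761
j=12: r + 11k = 5231.162615… → ⌈·⌉ = 5232
j=13: r + 12k = 5701.470307… → ⌈·⌉ = 5702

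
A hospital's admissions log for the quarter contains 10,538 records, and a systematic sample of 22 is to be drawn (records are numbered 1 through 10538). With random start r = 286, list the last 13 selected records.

4597, 5076, 5555, 6034, 6513, 6992, 7471, 7950, 8429, 8908, 9387, 9866, 10345

k = N/n = 10538/22 = 479
10th selection = 286 + 9×479 = 4597
11th: 4597 + 479 = 5076
12th: 5076 + 479 = 5555
13th: 5555 + 479 = 6034
14th: 6034 + 479 = 6513
15th: 6513 + 479 = 6992
16th: 6992 + 479 = 7471
17th: 7471 + 479 = 7950
18th: 7950 + 479 = 8429
19th: 8429 + 479 = 8908
20th: 8908 + 479 = 9387
21st: 9387 + 479 = 9866
22nd: 9866 + 479 = 10345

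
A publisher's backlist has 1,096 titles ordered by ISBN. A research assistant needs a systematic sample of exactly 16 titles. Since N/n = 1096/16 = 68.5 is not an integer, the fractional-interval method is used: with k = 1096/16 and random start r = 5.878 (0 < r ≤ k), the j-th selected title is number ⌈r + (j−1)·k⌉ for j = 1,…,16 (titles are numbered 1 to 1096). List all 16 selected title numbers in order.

j=1: r + 0k = 5.878 → ⌈·⌉ = 6
j=2: r + 1k = 74.378 → ⌈·⌉ = 75
j=3: r + 2k = 142.878 → ⌈·⌉ = 143
j=4: r + 3k = 211.378 → ⌈·⌉ = 212
j=5: r + 4k = 279.878 → ⌈·⌉ = 280
j=6: r + 5k = 348.378 → ⌈·⌉ = 349
j=7: r + 6k = 416.878 → ⌈·⌉ = 417
j=8: r + 7k = 485.378 → ⌈·⌉ = 486
j=9: r + 8k = 553.878 → ⌈·⌉ = 554
j=10: r + 9k = 622.378 → ⌈·⌉ = 623
j=11: r + 10k = 690.878 → ⌈·⌉ = 691
j=12: r + 11k = 759.378 → ⌈·⌉ = 760
j=13: r + 12k = 827.878 → ⌈·⌉ = 828
j=14: r + 13k = 896.378 → ⌈·⌉ = 897
j=15: r + 14k = 964.878 → ⌈·⌉ = 965
j=16: r + 15k = 1033.378 → ⌈·⌉ = 1034

6, 75, 143, 212, 280, 349, 417, 486, 554, 623, 691, 760, 828, 897, 965, 1034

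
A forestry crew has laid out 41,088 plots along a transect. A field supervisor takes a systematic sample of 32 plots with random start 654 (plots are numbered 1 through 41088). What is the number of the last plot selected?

40458

k = 41088/32 = 1284
32nd selection = r + (32−1)·k = 654 + 31×1284 = 654 + 39804 = 40458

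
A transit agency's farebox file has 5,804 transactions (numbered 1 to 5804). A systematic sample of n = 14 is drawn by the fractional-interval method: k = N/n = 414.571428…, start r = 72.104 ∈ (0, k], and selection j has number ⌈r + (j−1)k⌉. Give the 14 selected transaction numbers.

73, 487, 902, 1316, 1731, 2145, 2560, 2975, 3389, 3804, 4218, 4633, 5047, 5462

j=1: r + 0k = 72.104 → ⌈·⌉ = 73
j=2: r + 1k = 486.675428… → ⌈·⌉ = 487
j=3: r + 2k = 901.246857… → ⌈·⌉ = 902
j=4: r + 3k = 1315.818285… → ⌈·⌉ = 1316
j=5: r + 4k = 1730.389714… → ⌈·⌉ = 1731
j=6: r + 5k = 2144.961142… → ⌈·⌉ = 2145
j=7: r + 6k = 2559.532571… → ⌈·⌉ = 2560
j=8: r + 7k = 2974.104 → ⌈·⌉ = 2975
j=9: r + 8k = 3388.675428… → ⌈·⌉ = 3389
j=10: r + 9k = 3803.246857… → ⌈·⌉ = 3804
j=11: r + 10k = 4217.818285… → ⌈·⌉ = 4218
j=12: r + 11k = 4632.389714… → ⌈·⌉ = 4633
j=13: r + 12k = 5046.961142… → ⌈·⌉ = 5047
j=14: r + 13k = 5461.532571… → ⌈·⌉ = 5462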